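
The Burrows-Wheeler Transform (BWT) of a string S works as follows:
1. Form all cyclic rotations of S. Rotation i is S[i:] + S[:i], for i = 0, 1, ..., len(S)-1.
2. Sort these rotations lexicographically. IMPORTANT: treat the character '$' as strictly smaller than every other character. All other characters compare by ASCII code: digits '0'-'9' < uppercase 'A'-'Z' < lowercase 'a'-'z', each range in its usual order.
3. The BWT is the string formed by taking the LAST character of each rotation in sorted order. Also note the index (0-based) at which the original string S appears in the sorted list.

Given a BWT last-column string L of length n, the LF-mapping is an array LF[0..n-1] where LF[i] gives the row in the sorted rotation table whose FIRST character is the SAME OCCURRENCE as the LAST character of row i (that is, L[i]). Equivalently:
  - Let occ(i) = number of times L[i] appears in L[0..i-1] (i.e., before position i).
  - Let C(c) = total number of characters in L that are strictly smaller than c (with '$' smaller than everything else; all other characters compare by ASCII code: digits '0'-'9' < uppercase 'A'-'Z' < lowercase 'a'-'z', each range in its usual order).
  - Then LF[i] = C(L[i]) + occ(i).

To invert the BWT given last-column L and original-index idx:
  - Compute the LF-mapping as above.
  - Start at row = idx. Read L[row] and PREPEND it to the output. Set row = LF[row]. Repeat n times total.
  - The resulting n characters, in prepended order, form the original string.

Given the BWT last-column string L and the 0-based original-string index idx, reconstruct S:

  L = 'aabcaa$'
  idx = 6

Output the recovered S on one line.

LF mapping: 1 2 5 6 3 4 0
Walk LF starting at row 6, prepending L[row]:
  step 1: row=6, L[6]='$', prepend. Next row=LF[6]=0
  step 2: row=0, L[0]='a', prepend. Next row=LF[0]=1
  step 3: row=1, L[1]='a', prepend. Next row=LF[1]=2
  step 4: row=2, L[2]='b', prepend. Next row=LF[2]=5
  step 5: row=5, L[5]='a', prepend. Next row=LF[5]=4
  step 6: row=4, L[4]='a', prepend. Next row=LF[4]=3
  step 7: row=3, L[3]='c', prepend. Next row=LF[3]=6
Reversed output: caabaa$

Answer: caabaa$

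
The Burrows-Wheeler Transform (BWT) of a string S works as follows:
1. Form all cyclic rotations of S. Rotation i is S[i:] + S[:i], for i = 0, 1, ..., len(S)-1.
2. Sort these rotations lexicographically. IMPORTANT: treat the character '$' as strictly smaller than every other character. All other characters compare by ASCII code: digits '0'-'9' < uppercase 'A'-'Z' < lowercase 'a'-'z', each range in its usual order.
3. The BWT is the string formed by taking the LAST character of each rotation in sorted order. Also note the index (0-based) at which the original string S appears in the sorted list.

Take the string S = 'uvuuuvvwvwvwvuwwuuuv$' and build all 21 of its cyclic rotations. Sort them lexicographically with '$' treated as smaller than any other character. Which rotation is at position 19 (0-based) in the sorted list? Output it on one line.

All 21 rotations (rotation i = S[i:]+S[:i]):
  rot[0] = uvuuuvvwvwvwvuwwuuuv$
  rot[1] = vuuuvvwvwvwvuwwuuuv$u
  rot[2] = uuuvvwvwvwvuwwuuuv$uv
  rot[3] = uuvvwvwvwvuwwuuuv$uvu
  rot[4] = uvvwvwvwvuwwuuuv$uvuu
  rot[5] = vvwvwvwvuwwuuuv$uvuuu
  rot[6] = vwvwvwvuwwuuuv$uvuuuv
  rot[7] = wvwvwvuwwuuuv$uvuuuvv
  rot[8] = vwvwvuwwuuuv$uvuuuvvw
  rot[9] = wvwvuwwuuuv$uvuuuvvwv
  rot[10] = vwvuwwuuuv$uvuuuvvwvw
  rot[11] = wvuwwuuuv$uvuuuvvwvwv
  rot[12] = vuwwuuuv$uvuuuvvwvwvw
  rot[13] = uwwuuuv$uvuuuvvwvwvwv
  rot[14] = wwuuuv$uvuuuvvwvwvwvu
  rot[15] = wuuuv$uvuuuvvwvwvwvuw
  rot[16] = uuuv$uvuuuvvwvwvwvuww
  rot[17] = uuv$uvuuuvvwvwvwvuwwu
  rot[18] = uv$uvuuuvvwvwvwvuwwuu
  rot[19] = v$uvuuuvvwvwvwvuwwuuu
  rot[20] = $uvuuuvvwvwvwvuwwuuuv
Sorted (with $ < everything):
  sorted[0] = $uvuuuvvwvwvwvuwwuuuv
  sorted[1] = uuuv$uvuuuvvwvwvwvuww
  sorted[2] = uuuvvwvwvwvuwwuuuv$uv
  sorted[3] = uuv$uvuuuvvwvwvwvuwwu
  sorted[4] = uuvvwvwvwvuwwuuuv$uvu
  sorted[5] = uv$uvuuuvvwvwvwvuwwuu
  sorted[6] = uvuuuvvwvwvwvuwwuuuv$
  sorted[7] = uvvwvwvwvuwwuuuv$uvuu
  sorted[8] = uwwuuuv$uvuuuvvwvwvwv
  sorted[9] = v$uvuuuvvwvwvwvuwwuuu
  sorted[10] = vuuuvvwvwvwvuwwuuuv$u
  sorted[11] = vuwwuuuv$uvuuuvvwvwvw
  sorted[12] = vvwvwvwvuwwuuuv$uvuuu
  sorted[13] = vwvuwwuuuv$uvuuuvvwvw
  sorted[14] = vwvwvuwwuuuv$uvuuuvvw
  sorted[15] = vwvwvwvuwwuuuv$uvuuuv
  sorted[16] = wuuuv$uvuuuvvwvwvwvuw
  sorted[17] = wvuwwuuuv$uvuuuvvwvwv
  sorted[18] = wvwvuwwuuuv$uvuuuvvwv
  sorted[19] = wvwvwvuwwuuuv$uvuuuvv
  sorted[20] = wwuuuv$uvuuuvvwvwvwvu
sorted[19] = wvwvwvuwwuuuv$uvuuuvv

Answer: wvwvwvuwwuuuv$uvuuuvv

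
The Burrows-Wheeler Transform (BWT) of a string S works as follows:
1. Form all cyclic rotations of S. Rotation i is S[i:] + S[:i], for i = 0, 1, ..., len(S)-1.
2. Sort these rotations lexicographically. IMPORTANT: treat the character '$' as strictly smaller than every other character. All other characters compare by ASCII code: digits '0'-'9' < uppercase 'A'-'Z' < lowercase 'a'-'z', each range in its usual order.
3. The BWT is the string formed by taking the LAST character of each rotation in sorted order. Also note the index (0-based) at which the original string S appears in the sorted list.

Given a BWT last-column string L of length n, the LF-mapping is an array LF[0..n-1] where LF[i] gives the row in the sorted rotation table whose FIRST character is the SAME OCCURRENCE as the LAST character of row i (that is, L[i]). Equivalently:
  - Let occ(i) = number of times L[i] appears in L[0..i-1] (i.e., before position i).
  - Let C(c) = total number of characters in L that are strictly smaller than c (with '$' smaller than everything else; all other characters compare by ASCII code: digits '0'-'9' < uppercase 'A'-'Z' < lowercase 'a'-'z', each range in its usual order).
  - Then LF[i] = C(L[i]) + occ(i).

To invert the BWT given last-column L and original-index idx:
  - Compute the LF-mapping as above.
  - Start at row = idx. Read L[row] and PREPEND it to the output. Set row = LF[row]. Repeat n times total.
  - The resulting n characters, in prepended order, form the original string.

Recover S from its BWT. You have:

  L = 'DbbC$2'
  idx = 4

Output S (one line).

Answer: b2bCD$

Derivation:
LF mapping: 3 4 5 2 0 1
Walk LF starting at row 4, prepending L[row]:
  step 1: row=4, L[4]='$', prepend. Next row=LF[4]=0
  step 2: row=0, L[0]='D', prepend. Next row=LF[0]=3
  step 3: row=3, L[3]='C', prepend. Next row=LF[3]=2
  step 4: row=2, L[2]='b', prepend. Next row=LF[2]=5
  step 5: row=5, L[5]='2', prepend. Next row=LF[5]=1
  step 6: row=1, L[1]='b', prepend. Next row=LF[1]=4
Reversed output: b2bCD$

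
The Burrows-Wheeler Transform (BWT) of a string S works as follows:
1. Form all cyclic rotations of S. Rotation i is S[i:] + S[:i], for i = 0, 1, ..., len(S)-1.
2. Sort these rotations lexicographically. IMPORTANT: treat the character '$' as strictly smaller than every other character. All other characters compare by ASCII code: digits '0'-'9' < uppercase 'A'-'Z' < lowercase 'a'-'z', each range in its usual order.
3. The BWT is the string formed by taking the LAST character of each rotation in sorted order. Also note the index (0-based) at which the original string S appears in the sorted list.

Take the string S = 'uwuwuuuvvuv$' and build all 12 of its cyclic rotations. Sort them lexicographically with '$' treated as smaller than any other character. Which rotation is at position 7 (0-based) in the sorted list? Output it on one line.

Answer: v$uwuwuuuvvu

Derivation:
All 12 rotations (rotation i = S[i:]+S[:i]):
  rot[0] = uwuwuuuvvuv$
  rot[1] = wuwuuuvvuv$u
  rot[2] = uwuuuvvuv$uw
  rot[3] = wuuuvvuv$uwu
  rot[4] = uuuvvuv$uwuw
  rot[5] = uuvvuv$uwuwu
  rot[6] = uvvuv$uwuwuu
  rot[7] = vvuv$uwuwuuu
  rot[8] = vuv$uwuwuuuv
  rot[9] = uv$uwuwuuuvv
  rot[10] = v$uwuwuuuvvu
  rot[11] = $uwuwuuuvvuv
Sorted (with $ < everything):
  sorted[0] = $uwuwuuuvvuv
  sorted[1] = uuuvvuv$uwuw
  sorted[2] = uuvvuv$uwuwu
  sorted[3] = uv$uwuwuuuvv
  sorted[4] = uvvuv$uwuwuu
  sorted[5] = uwuuuvvuv$uw
  sorted[6] = uwuwuuuvvuv$
  sorted[7] = v$uwuwuuuvvu
  sorted[8] = vuv$uwuwuuuv
  sorted[9] = vvuv$uwuwuuu
  sorted[10] = wuuuvvuv$uwu
  sorted[11] = wuwuuuvvuv$u
sorted[7] = v$uwuwuuuvvu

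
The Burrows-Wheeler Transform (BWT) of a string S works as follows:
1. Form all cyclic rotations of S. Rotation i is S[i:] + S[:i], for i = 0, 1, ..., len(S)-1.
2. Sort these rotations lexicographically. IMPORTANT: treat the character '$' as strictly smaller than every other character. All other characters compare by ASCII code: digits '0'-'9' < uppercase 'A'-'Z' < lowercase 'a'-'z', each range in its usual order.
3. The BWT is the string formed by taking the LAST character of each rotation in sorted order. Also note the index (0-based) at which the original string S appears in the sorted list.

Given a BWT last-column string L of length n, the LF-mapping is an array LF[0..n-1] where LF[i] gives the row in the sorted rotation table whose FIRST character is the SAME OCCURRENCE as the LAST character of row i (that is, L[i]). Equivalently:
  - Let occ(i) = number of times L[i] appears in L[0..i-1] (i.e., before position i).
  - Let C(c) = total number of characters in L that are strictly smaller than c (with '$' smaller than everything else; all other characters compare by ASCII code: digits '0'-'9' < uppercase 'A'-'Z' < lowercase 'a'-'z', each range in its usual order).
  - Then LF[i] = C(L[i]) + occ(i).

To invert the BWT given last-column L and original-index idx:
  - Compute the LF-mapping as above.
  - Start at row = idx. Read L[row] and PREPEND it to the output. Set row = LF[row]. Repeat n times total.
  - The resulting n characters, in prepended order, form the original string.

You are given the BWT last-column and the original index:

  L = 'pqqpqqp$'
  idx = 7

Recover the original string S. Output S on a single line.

Answer: qqppqqp$

Derivation:
LF mapping: 1 4 5 2 6 7 3 0
Walk LF starting at row 7, prepending L[row]:
  step 1: row=7, L[7]='$', prepend. Next row=LF[7]=0
  step 2: row=0, L[0]='p', prepend. Next row=LF[0]=1
  step 3: row=1, L[1]='q', prepend. Next row=LF[1]=4
  step 4: row=4, L[4]='q', prepend. Next row=LF[4]=6
  step 5: row=6, L[6]='p', prepend. Next row=LF[6]=3
  step 6: row=3, L[3]='p', prepend. Next row=LF[3]=2
  step 7: row=2, L[2]='q', prepend. Next row=LF[2]=5
  step 8: row=5, L[5]='q', prepend. Next row=LF[5]=7
Reversed output: qqppqqp$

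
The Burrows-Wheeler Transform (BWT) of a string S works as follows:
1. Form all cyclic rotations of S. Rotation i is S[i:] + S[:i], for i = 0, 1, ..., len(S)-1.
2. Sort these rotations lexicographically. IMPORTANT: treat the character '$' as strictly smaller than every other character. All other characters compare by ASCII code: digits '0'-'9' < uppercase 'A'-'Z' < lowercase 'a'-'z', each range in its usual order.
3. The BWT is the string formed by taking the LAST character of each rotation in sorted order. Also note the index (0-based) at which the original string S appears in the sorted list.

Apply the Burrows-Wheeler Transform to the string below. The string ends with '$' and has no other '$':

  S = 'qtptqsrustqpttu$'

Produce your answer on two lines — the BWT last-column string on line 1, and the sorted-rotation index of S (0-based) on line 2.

All 16 rotations (rotation i = S[i:]+S[:i]):
  rot[0] = qtptqsrustqpttu$
  rot[1] = tptqsrustqpttu$q
  rot[2] = ptqsrustqpttu$qt
  rot[3] = tqsrustqpttu$qtp
  rot[4] = qsrustqpttu$qtpt
  rot[5] = srustqpttu$qtptq
  rot[6] = rustqpttu$qtptqs
  rot[7] = ustqpttu$qtptqsr
  rot[8] = stqpttu$qtptqsru
  rot[9] = tqpttu$qtptqsrus
  rot[10] = qpttu$qtptqsrust
  rot[11] = pttu$qtptqsrustq
  rot[12] = ttu$qtptqsrustqp
  rot[13] = tu$qtptqsrustqpt
  rot[14] = u$qtptqsrustqptt
  rot[15] = $qtptqsrustqpttu
Sorted (with $ < everything):
  sorted[0] = $qtptqsrustqpttu  (last char: 'u')
  sorted[1] = ptqsrustqpttu$qt  (last char: 't')
  sorted[2] = pttu$qtptqsrustq  (last char: 'q')
  sorted[3] = qpttu$qtptqsrust  (last char: 't')
  sorted[4] = qsrustqpttu$qtpt  (last char: 't')
  sorted[5] = qtptqsrustqpttu$  (last char: '$')
  sorted[6] = rustqpttu$qtptqs  (last char: 's')
  sorted[7] = srustqpttu$qtptq  (last char: 'q')
  sorted[8] = stqpttu$qtptqsru  (last char: 'u')
  sorted[9] = tptqsrustqpttu$q  (last char: 'q')
  sorted[10] = tqpttu$qtptqsrus  (last char: 's')
  sorted[11] = tqsrustqpttu$qtp  (last char: 'p')
  sorted[12] = ttu$qtptqsrustqp  (last char: 'p')
  sorted[13] = tu$qtptqsrustqpt  (last char: 't')
  sorted[14] = u$qtptqsrustqptt  (last char: 't')
  sorted[15] = ustqpttu$qtptqsr  (last char: 'r')
Last column: utqtt$squqsppttr
Original string S is at sorted index 5

Answer: utqtt$squqsppttr
5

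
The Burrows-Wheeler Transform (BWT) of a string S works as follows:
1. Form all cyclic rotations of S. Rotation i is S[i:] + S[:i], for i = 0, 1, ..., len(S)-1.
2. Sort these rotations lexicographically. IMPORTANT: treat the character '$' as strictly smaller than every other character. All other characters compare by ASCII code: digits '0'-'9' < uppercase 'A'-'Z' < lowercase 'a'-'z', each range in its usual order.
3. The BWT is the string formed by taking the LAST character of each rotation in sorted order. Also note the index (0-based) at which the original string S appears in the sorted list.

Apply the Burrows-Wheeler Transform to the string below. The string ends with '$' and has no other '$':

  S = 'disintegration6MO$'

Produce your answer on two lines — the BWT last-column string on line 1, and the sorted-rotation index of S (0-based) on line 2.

All 18 rotations (rotation i = S[i:]+S[:i]):
  rot[0] = disintegration6MO$
  rot[1] = isintegration6MO$d
  rot[2] = sintegration6MO$di
  rot[3] = integration6MO$dis
  rot[4] = ntegration6MO$disi
  rot[5] = tegration6MO$disin
  rot[6] = egration6MO$disint
  rot[7] = gration6MO$disinte
  rot[8] = ration6MO$disinteg
  rot[9] = ation6MO$disintegr
  rot[10] = tion6MO$disintegra
  rot[11] = ion6MO$disintegrat
  rot[12] = on6MO$disintegrati
  rot[13] = n6MO$disintegratio
  rot[14] = 6MO$disintegration
  rot[15] = MO$disintegration6
  rot[16] = O$disintegration6M
  rot[17] = $disintegration6MO
Sorted (with $ < everything):
  sorted[0] = $disintegration6MO  (last char: 'O')
  sorted[1] = 6MO$disintegration  (last char: 'n')
  sorted[2] = MO$disintegration6  (last char: '6')
  sorted[3] = O$disintegration6M  (last char: 'M')
  sorted[4] = ation6MO$disintegr  (last char: 'r')
  sorted[5] = disintegration6MO$  (last char: '$')
  sorted[6] = egration6MO$disint  (last char: 't')
  sorted[7] = gration6MO$disinte  (last char: 'e')
  sorted[8] = integration6MO$dis  (last char: 's')
  sorted[9] = ion6MO$disintegrat  (last char: 't')
  sorted[10] = isintegration6MO$d  (last char: 'd')
  sorted[11] = n6MO$disintegratio  (last char: 'o')
  sorted[12] = ntegration6MO$disi  (last char: 'i')
  sorted[13] = on6MO$disintegrati  (last char: 'i')
  sorted[14] = ration6MO$disinteg  (last char: 'g')
  sorted[15] = sintegration6MO$di  (last char: 'i')
  sorted[16] = tegration6MO$disin  (last char: 'n')
  sorted[17] = tion6MO$disintegra  (last char: 'a')
Last column: On6Mr$testdoiigina
Original string S is at sorted index 5

Answer: On6Mr$testdoiigina
5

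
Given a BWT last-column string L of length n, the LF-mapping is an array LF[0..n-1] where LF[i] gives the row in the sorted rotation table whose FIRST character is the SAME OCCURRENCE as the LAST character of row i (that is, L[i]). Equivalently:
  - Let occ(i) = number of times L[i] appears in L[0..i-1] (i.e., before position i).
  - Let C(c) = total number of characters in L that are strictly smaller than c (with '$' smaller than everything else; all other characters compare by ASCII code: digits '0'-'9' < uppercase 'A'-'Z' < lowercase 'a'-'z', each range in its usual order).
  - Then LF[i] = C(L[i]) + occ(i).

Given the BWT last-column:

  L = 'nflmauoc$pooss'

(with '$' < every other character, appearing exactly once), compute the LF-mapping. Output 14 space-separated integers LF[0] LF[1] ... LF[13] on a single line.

Answer: 6 3 4 5 1 13 7 2 0 10 8 9 11 12

Derivation:
Char counts: '$':1, 'a':1, 'c':1, 'f':1, 'l':1, 'm':1, 'n':1, 'o':3, 'p':1, 's':2, 'u':1
C (first-col start): C('$')=0, C('a')=1, C('c')=2, C('f')=3, C('l')=4, C('m')=5, C('n')=6, C('o')=7, C('p')=10, C('s')=11, C('u')=13
L[0]='n': occ=0, LF[0]=C('n')+0=6+0=6
L[1]='f': occ=0, LF[1]=C('f')+0=3+0=3
L[2]='l': occ=0, LF[2]=C('l')+0=4+0=4
L[3]='m': occ=0, LF[3]=C('m')+0=5+0=5
L[4]='a': occ=0, LF[4]=C('a')+0=1+0=1
L[5]='u': occ=0, LF[5]=C('u')+0=13+0=13
L[6]='o': occ=0, LF[6]=C('o')+0=7+0=7
L[7]='c': occ=0, LF[7]=C('c')+0=2+0=2
L[8]='$': occ=0, LF[8]=C('$')+0=0+0=0
L[9]='p': occ=0, LF[9]=C('p')+0=10+0=10
L[10]='o': occ=1, LF[10]=C('o')+1=7+1=8
L[11]='o': occ=2, LF[11]=C('o')+2=7+2=9
L[12]='s': occ=0, LF[12]=C('s')+0=11+0=11
L[13]='s': occ=1, LF[13]=C('s')+1=11+1=12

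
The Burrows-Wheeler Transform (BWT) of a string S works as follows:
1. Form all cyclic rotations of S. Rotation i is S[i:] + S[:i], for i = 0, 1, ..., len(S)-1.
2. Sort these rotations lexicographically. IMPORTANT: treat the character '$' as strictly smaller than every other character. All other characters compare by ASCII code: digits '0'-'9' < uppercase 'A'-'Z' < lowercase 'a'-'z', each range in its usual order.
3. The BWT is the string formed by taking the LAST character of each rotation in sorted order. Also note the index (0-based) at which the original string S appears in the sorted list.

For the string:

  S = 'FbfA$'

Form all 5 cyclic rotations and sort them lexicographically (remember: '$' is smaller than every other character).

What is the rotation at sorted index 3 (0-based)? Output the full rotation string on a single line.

Answer: bfA$F

Derivation:
All 5 rotations (rotation i = S[i:]+S[:i]):
  rot[0] = FbfA$
  rot[1] = bfA$F
  rot[2] = fA$Fb
  rot[3] = A$Fbf
  rot[4] = $FbfA
Sorted (with $ < everything):
  sorted[0] = $FbfA
  sorted[1] = A$Fbf
  sorted[2] = FbfA$
  sorted[3] = bfA$F
  sorted[4] = fA$Fb
sorted[3] = bfA$F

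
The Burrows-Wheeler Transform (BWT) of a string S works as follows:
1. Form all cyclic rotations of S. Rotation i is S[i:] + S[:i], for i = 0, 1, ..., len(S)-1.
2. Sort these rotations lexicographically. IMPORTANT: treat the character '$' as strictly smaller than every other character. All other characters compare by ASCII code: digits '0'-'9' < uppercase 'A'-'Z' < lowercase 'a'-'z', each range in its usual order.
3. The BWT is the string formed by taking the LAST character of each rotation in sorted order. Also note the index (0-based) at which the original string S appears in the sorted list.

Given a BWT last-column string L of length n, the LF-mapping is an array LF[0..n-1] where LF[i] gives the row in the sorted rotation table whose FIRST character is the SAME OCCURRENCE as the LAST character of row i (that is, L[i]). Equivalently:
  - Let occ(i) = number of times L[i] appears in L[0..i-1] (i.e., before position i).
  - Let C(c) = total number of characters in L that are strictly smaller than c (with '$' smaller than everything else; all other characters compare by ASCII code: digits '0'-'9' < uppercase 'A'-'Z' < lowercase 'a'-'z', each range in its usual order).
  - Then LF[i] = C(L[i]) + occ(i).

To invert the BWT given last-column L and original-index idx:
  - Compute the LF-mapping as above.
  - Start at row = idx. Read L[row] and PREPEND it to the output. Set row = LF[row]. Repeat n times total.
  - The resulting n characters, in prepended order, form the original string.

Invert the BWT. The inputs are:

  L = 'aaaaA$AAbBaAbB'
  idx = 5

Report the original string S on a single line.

LF mapping: 7 8 9 10 1 0 2 3 12 5 11 4 13 6
Walk LF starting at row 5, prepending L[row]:
  step 1: row=5, L[5]='$', prepend. Next row=LF[5]=0
  step 2: row=0, L[0]='a', prepend. Next row=LF[0]=7
  step 3: row=7, L[7]='A', prepend. Next row=LF[7]=3
  step 4: row=3, L[3]='a', prepend. Next row=LF[3]=10
  step 5: row=10, L[10]='a', prepend. Next row=LF[10]=11
  step 6: row=11, L[11]='A', prepend. Next row=LF[11]=4
  step 7: row=4, L[4]='A', prepend. Next row=LF[4]=1
  step 8: row=1, L[1]='a', prepend. Next row=LF[1]=8
  step 9: row=8, L[8]='b', prepend. Next row=LF[8]=12
  step 10: row=12, L[12]='b', prepend. Next row=LF[12]=13
  step 11: row=13, L[13]='B', prepend. Next row=LF[13]=6
  step 12: row=6, L[6]='A', prepend. Next row=LF[6]=2
  step 13: row=2, L[2]='a', prepend. Next row=LF[2]=9
  step 14: row=9, L[9]='B', prepend. Next row=LF[9]=5
Reversed output: BaABbbaAAaaAa$

Answer: BaABbbaAAaaAa$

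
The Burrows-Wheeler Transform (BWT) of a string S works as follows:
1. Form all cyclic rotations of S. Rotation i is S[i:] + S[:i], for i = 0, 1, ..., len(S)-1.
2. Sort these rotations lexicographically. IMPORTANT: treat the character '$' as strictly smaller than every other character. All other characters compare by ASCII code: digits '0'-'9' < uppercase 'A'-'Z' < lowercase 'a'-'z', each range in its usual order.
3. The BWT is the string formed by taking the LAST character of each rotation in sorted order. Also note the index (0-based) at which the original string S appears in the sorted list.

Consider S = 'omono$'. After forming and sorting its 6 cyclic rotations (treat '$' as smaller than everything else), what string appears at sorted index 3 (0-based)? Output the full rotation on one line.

Answer: o$omon

Derivation:
All 6 rotations (rotation i = S[i:]+S[:i]):
  rot[0] = omono$
  rot[1] = mono$o
  rot[2] = ono$om
  rot[3] = no$omo
  rot[4] = o$omon
  rot[5] = $omono
Sorted (with $ < everything):
  sorted[0] = $omono
  sorted[1] = mono$o
  sorted[2] = no$omo
  sorted[3] = o$omon
  sorted[4] = omono$
  sorted[5] = ono$om
sorted[3] = o$omon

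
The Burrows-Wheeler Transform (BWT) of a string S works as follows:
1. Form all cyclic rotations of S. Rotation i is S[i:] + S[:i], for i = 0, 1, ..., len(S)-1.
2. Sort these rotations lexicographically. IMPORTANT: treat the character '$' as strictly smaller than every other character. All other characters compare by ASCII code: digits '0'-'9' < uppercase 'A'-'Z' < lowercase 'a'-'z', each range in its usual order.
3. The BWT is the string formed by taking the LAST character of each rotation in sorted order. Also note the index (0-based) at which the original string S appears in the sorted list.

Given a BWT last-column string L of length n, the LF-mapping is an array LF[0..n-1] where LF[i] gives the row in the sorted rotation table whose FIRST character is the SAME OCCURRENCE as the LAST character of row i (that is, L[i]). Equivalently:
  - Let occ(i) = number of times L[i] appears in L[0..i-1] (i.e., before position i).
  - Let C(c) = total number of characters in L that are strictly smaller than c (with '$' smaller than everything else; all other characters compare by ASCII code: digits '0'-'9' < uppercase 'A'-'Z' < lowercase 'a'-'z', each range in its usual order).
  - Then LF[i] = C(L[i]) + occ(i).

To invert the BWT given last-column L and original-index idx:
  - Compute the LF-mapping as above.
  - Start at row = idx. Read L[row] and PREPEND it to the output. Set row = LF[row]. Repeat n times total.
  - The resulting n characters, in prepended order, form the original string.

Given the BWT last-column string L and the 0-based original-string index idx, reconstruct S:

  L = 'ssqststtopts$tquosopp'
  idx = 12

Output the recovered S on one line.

LF mapping: 9 10 7 11 15 12 16 17 1 4 18 13 0 19 8 20 2 14 3 5 6
Walk LF starting at row 12, prepending L[row]:
  step 1: row=12, L[12]='$', prepend. Next row=LF[12]=0
  step 2: row=0, L[0]='s', prepend. Next row=LF[0]=9
  step 3: row=9, L[9]='p', prepend. Next row=LF[9]=4
  step 4: row=4, L[4]='t', prepend. Next row=LF[4]=15
  step 5: row=15, L[15]='u', prepend. Next row=LF[15]=20
  step 6: row=20, L[20]='p', prepend. Next row=LF[20]=6
  step 7: row=6, L[6]='t', prepend. Next row=LF[6]=16
  step 8: row=16, L[16]='o', prepend. Next row=LF[16]=2
  step 9: row=2, L[2]='q', prepend. Next row=LF[2]=7
  step 10: row=7, L[7]='t', prepend. Next row=LF[7]=17
  step 11: row=17, L[17]='s', prepend. Next row=LF[17]=14
  step 12: row=14, L[14]='q', prepend. Next row=LF[14]=8
  step 13: row=8, L[8]='o', prepend. Next row=LF[8]=1
  step 14: row=1, L[1]='s', prepend. Next row=LF[1]=10
  step 15: row=10, L[10]='t', prepend. Next row=LF[10]=18
  step 16: row=18, L[18]='o', prepend. Next row=LF[18]=3
  step 17: row=3, L[3]='s', prepend. Next row=LF[3]=11
  step 18: row=11, L[11]='s', prepend. Next row=LF[11]=13
  step 19: row=13, L[13]='t', prepend. Next row=LF[13]=19
  step 20: row=19, L[19]='p', prepend. Next row=LF[19]=5
  step 21: row=5, L[5]='s', prepend. Next row=LF[5]=12
Reversed output: sptssotsoqstqotputps$

Answer: sptssotsoqstqotputps$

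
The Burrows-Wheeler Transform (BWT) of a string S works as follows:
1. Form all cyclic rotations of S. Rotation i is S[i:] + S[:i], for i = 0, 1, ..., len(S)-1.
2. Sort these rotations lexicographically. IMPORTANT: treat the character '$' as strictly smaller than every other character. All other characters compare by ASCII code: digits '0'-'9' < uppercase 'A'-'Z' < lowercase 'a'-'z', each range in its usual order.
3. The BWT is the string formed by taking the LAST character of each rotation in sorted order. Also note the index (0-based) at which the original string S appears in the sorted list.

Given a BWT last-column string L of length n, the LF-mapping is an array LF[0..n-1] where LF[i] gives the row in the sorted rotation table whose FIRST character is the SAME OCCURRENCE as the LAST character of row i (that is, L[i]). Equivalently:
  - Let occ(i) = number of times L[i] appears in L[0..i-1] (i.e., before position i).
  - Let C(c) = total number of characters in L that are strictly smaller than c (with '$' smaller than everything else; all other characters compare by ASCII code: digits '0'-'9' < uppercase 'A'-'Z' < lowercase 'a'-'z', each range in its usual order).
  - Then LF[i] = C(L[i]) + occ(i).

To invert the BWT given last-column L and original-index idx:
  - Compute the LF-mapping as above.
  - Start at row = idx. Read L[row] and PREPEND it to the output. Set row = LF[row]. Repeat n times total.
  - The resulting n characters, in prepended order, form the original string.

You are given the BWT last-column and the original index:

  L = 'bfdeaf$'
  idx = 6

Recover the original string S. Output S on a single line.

LF mapping: 2 5 3 4 1 6 0
Walk LF starting at row 6, prepending L[row]:
  step 1: row=6, L[6]='$', prepend. Next row=LF[6]=0
  step 2: row=0, L[0]='b', prepend. Next row=LF[0]=2
  step 3: row=2, L[2]='d', prepend. Next row=LF[2]=3
  step 4: row=3, L[3]='e', prepend. Next row=LF[3]=4
  step 5: row=4, L[4]='a', prepend. Next row=LF[4]=1
  step 6: row=1, L[1]='f', prepend. Next row=LF[1]=5
  step 7: row=5, L[5]='f', prepend. Next row=LF[5]=6
Reversed output: ffaedb$

Answer: ffaedb$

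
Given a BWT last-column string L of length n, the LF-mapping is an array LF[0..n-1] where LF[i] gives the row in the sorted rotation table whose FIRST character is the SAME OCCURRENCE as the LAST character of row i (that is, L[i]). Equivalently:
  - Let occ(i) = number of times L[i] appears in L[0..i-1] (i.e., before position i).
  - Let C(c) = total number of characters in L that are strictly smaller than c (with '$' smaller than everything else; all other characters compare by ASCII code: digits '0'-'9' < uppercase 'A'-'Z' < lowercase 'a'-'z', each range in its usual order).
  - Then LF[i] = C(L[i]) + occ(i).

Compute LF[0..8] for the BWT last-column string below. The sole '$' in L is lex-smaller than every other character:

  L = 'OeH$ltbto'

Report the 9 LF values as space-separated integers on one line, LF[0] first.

Char counts: '$':1, 'H':1, 'O':1, 'b':1, 'e':1, 'l':1, 'o':1, 't':2
C (first-col start): C('$')=0, C('H')=1, C('O')=2, C('b')=3, C('e')=4, C('l')=5, C('o')=6, C('t')=7
L[0]='O': occ=0, LF[0]=C('O')+0=2+0=2
L[1]='e': occ=0, LF[1]=C('e')+0=4+0=4
L[2]='H': occ=0, LF[2]=C('H')+0=1+0=1
L[3]='$': occ=0, LF[3]=C('$')+0=0+0=0
L[4]='l': occ=0, LF[4]=C('l')+0=5+0=5
L[5]='t': occ=0, LF[5]=C('t')+0=7+0=7
L[6]='b': occ=0, LF[6]=C('b')+0=3+0=3
L[7]='t': occ=1, LF[7]=C('t')+1=7+1=8
L[8]='o': occ=0, LF[8]=C('o')+0=6+0=6

Answer: 2 4 1 0 5 7 3 8 6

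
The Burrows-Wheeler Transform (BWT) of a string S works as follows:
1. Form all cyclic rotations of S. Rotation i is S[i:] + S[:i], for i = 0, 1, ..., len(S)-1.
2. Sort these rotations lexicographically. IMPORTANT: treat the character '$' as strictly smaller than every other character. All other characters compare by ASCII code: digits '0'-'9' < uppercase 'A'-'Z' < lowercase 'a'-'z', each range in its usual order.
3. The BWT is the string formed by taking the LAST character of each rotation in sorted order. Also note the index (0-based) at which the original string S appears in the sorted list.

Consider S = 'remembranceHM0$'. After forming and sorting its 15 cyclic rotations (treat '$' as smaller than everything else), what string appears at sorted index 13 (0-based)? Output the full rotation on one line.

Answer: ranceHM0$rememb

Derivation:
All 15 rotations (rotation i = S[i:]+S[:i]):
  rot[0] = remembranceHM0$
  rot[1] = emembranceHM0$r
  rot[2] = membranceHM0$re
  rot[3] = embranceHM0$rem
  rot[4] = mbranceHM0$reme
  rot[5] = branceHM0$remem
  rot[6] = ranceHM0$rememb
  rot[7] = anceHM0$remembr
  rot[8] = nceHM0$remembra
  rot[9] = ceHM0$remembran
  rot[10] = eHM0$remembranc
  rot[11] = HM0$remembrance
  rot[12] = M0$remembranceH
  rot[13] = 0$remembranceHM
  rot[14] = $remembranceHM0
Sorted (with $ < everything):
  sorted[0] = $remembranceHM0
  sorted[1] = 0$remembranceHM
  sorted[2] = HM0$remembrance
  sorted[3] = M0$remembranceH
  sorted[4] = anceHM0$remembr
  sorted[5] = branceHM0$remem
  sorted[6] = ceHM0$remembran
  sorted[7] = eHM0$remembranc
  sorted[8] = embranceHM0$rem
  sorted[9] = emembranceHM0$r
  sorted[10] = mbranceHM0$reme
  sorted[11] = membranceHM0$re
  sorted[12] = nceHM0$remembra
  sorted[13] = ranceHM0$rememb
  sorted[14] = remembranceHM0$
sorted[13] = ranceHM0$rememb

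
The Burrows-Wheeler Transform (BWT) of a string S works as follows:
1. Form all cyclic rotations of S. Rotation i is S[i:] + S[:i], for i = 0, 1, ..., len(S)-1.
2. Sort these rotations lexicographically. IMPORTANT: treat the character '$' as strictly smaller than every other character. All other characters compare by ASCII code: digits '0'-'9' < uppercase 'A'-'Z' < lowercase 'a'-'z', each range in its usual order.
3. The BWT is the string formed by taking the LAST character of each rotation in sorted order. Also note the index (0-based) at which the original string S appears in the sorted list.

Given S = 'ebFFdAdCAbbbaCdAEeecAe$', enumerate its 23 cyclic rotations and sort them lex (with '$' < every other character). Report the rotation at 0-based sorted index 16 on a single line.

Answer: dAEeecAe$ebFFdAdCAbbbaC

Derivation:
All 23 rotations (rotation i = S[i:]+S[:i]):
  rot[0] = ebFFdAdCAbbbaCdAEeecAe$
  rot[1] = bFFdAdCAbbbaCdAEeecAe$e
  rot[2] = FFdAdCAbbbaCdAEeecAe$eb
  rot[3] = FdAdCAbbbaCdAEeecAe$ebF
  rot[4] = dAdCAbbbaCdAEeecAe$ebFF
  rot[5] = AdCAbbbaCdAEeecAe$ebFFd
  rot[6] = dCAbbbaCdAEeecAe$ebFFdA
  rot[7] = CAbbbaCdAEeecAe$ebFFdAd
  rot[8] = AbbbaCdAEeecAe$ebFFdAdC
  rot[9] = bbbaCdAEeecAe$ebFFdAdCA
  rot[10] = bbaCdAEeecAe$ebFFdAdCAb
  rot[11] = baCdAEeecAe$ebFFdAdCAbb
  rot[12] = aCdAEeecAe$ebFFdAdCAbbb
  rot[13] = CdAEeecAe$ebFFdAdCAbbba
  rot[14] = dAEeecAe$ebFFdAdCAbbbaC
  rot[15] = AEeecAe$ebFFdAdCAbbbaCd
  rot[16] = EeecAe$ebFFdAdCAbbbaCdA
  rot[17] = eecAe$ebFFdAdCAbbbaCdAE
  rot[18] = ecAe$ebFFdAdCAbbbaCdAEe
  rot[19] = cAe$ebFFdAdCAbbbaCdAEee
  rot[20] = Ae$ebFFdAdCAbbbaCdAEeec
  rot[21] = e$ebFFdAdCAbbbaCdAEeecA
  rot[22] = $ebFFdAdCAbbbaCdAEeecAe
Sorted (with $ < everything):
  sorted[0] = $ebFFdAdCAbbbaCdAEeecAe
  sorted[1] = AEeecAe$ebFFdAdCAbbbaCd
  sorted[2] = AbbbaCdAEeecAe$ebFFdAdC
  sorted[3] = AdCAbbbaCdAEeecAe$ebFFd
  sorted[4] = Ae$ebFFdAdCAbbbaCdAEeec
  sorted[5] = CAbbbaCdAEeecAe$ebFFdAd
  sorted[6] = CdAEeecAe$ebFFdAdCAbbba
  sorted[7] = EeecAe$ebFFdAdCAbbbaCdA
  sorted[8] = FFdAdCAbbbaCdAEeecAe$eb
  sorted[9] = FdAdCAbbbaCdAEeecAe$ebF
  sorted[10] = aCdAEeecAe$ebFFdAdCAbbb
  sorted[11] = bFFdAdCAbbbaCdAEeecAe$e
  sorted[12] = baCdAEeecAe$ebFFdAdCAbb
  sorted[13] = bbaCdAEeecAe$ebFFdAdCAb
  sorted[14] = bbbaCdAEeecAe$ebFFdAdCA
  sorted[15] = cAe$ebFFdAdCAbbbaCdAEee
  sorted[16] = dAEeecAe$ebFFdAdCAbbbaC
  sorted[17] = dAdCAbbbaCdAEeecAe$ebFF
  sorted[18] = dCAbbbaCdAEeecAe$ebFFdA
  sorted[19] = e$ebFFdAdCAbbbaCdAEeecA
  sorted[20] = ebFFdAdCAbbbaCdAEeecAe$
  sorted[21] = ecAe$ebFFdAdCAbbbaCdAEe
  sorted[22] = eecAe$ebFFdAdCAbbbaCdAE
sorted[16] = dAEeecAe$ebFFdAdCAbbbaC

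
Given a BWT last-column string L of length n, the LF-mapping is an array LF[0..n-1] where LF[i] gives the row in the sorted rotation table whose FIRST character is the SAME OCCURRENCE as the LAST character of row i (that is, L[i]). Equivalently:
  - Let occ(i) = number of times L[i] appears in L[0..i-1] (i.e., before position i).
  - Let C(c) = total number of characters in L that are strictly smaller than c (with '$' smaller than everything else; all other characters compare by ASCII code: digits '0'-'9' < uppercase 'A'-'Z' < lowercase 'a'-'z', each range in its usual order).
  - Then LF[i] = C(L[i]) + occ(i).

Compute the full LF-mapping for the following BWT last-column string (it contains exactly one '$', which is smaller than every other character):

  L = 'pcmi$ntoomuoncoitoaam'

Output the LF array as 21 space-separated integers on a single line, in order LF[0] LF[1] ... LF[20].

Answer: 17 3 7 5 0 10 18 12 13 8 20 14 11 4 15 6 19 16 1 2 9

Derivation:
Char counts: '$':1, 'a':2, 'c':2, 'i':2, 'm':3, 'n':2, 'o':5, 'p':1, 't':2, 'u':1
C (first-col start): C('$')=0, C('a')=1, C('c')=3, C('i')=5, C('m')=7, C('n')=10, C('o')=12, C('p')=17, C('t')=18, C('u')=20
L[0]='p': occ=0, LF[0]=C('p')+0=17+0=17
L[1]='c': occ=0, LF[1]=C('c')+0=3+0=3
L[2]='m': occ=0, LF[2]=C('m')+0=7+0=7
L[3]='i': occ=0, LF[3]=C('i')+0=5+0=5
L[4]='$': occ=0, LF[4]=C('$')+0=0+0=0
L[5]='n': occ=0, LF[5]=C('n')+0=10+0=10
L[6]='t': occ=0, LF[6]=C('t')+0=18+0=18
L[7]='o': occ=0, LF[7]=C('o')+0=12+0=12
L[8]='o': occ=1, LF[8]=C('o')+1=12+1=13
L[9]='m': occ=1, LF[9]=C('m')+1=7+1=8
L[10]='u': occ=0, LF[10]=C('u')+0=20+0=20
L[11]='o': occ=2, LF[11]=C('o')+2=12+2=14
L[12]='n': occ=1, LF[12]=C('n')+1=10+1=11
L[13]='c': occ=1, LF[13]=C('c')+1=3+1=4
L[14]='o': occ=3, LF[14]=C('o')+3=12+3=15
L[15]='i': occ=1, LF[15]=C('i')+1=5+1=6
L[16]='t': occ=1, LF[16]=C('t')+1=18+1=19
L[17]='o': occ=4, LF[17]=C('o')+4=12+4=16
L[18]='a': occ=0, LF[18]=C('a')+0=1+0=1
L[19]='a': occ=1, LF[19]=C('a')+1=1+1=2
L[20]='m': occ=2, LF[20]=C('m')+2=7+2=9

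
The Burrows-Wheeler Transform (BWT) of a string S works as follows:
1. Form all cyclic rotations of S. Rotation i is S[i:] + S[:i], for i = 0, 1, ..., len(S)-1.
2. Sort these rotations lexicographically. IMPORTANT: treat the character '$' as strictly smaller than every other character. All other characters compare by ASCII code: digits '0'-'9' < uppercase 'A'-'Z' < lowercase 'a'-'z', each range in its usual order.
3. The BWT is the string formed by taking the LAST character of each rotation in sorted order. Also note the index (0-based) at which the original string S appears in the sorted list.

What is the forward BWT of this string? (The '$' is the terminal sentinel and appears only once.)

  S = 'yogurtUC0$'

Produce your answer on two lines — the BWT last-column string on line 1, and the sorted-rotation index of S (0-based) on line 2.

All 10 rotations (rotation i = S[i:]+S[:i]):
  rot[0] = yogurtUC0$
  rot[1] = ogurtUC0$y
  rot[2] = gurtUC0$yo
  rot[3] = urtUC0$yog
  rot[4] = rtUC0$yogu
  rot[5] = tUC0$yogur
  rot[6] = UC0$yogurt
  rot[7] = C0$yogurtU
  rot[8] = 0$yogurtUC
  rot[9] = $yogurtUC0
Sorted (with $ < everything):
  sorted[0] = $yogurtUC0  (last char: '0')
  sorted[1] = 0$yogurtUC  (last char: 'C')
  sorted[2] = C0$yogurtU  (last char: 'U')
  sorted[3] = UC0$yogurt  (last char: 't')
  sorted[4] = gurtUC0$yo  (last char: 'o')
  sorted[5] = ogurtUC0$y  (last char: 'y')
  sorted[6] = rtUC0$yogu  (last char: 'u')
  sorted[7] = tUC0$yogur  (last char: 'r')
  sorted[8] = urtUC0$yog  (last char: 'g')
  sorted[9] = yogurtUC0$  (last char: '$')
Last column: 0CUtoyurg$
Original string S is at sorted index 9

Answer: 0CUtoyurg$
9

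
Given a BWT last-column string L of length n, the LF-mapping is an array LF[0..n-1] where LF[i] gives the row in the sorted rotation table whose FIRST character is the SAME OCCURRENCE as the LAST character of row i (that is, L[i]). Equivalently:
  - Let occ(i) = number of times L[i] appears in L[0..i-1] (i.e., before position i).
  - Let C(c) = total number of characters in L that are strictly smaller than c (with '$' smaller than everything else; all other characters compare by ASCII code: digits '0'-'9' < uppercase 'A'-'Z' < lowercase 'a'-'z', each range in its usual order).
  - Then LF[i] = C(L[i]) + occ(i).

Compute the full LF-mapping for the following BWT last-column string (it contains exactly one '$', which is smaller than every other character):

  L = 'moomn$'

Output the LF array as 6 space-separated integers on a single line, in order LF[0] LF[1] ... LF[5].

Char counts: '$':1, 'm':2, 'n':1, 'o':2
C (first-col start): C('$')=0, C('m')=1, C('n')=3, C('o')=4
L[0]='m': occ=0, LF[0]=C('m')+0=1+0=1
L[1]='o': occ=0, LF[1]=C('o')+0=4+0=4
L[2]='o': occ=1, LF[2]=C('o')+1=4+1=5
L[3]='m': occ=1, LF[3]=C('m')+1=1+1=2
L[4]='n': occ=0, LF[4]=C('n')+0=3+0=3
L[5]='$': occ=0, LF[5]=C('$')+0=0+0=0

Answer: 1 4 5 2 3 0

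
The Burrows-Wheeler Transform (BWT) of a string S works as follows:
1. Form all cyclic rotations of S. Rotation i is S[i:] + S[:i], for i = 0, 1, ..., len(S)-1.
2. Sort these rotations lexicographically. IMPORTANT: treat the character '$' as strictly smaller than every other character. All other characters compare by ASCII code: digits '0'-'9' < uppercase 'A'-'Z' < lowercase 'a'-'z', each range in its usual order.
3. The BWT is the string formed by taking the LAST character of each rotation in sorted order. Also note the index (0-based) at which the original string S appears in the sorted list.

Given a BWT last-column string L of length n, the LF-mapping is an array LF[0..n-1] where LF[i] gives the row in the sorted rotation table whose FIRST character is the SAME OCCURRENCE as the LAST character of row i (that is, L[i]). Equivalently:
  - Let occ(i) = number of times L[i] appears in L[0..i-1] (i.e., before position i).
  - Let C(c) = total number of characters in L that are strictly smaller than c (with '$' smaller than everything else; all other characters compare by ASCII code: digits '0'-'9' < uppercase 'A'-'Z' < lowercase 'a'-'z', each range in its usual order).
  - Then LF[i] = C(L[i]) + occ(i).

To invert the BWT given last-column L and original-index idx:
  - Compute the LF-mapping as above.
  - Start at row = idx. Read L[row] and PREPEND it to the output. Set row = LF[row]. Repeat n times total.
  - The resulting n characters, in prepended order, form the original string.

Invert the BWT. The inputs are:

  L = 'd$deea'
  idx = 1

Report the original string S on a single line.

Answer: aeedd$

Derivation:
LF mapping: 2 0 3 4 5 1
Walk LF starting at row 1, prepending L[row]:
  step 1: row=1, L[1]='$', prepend. Next row=LF[1]=0
  step 2: row=0, L[0]='d', prepend. Next row=LF[0]=2
  step 3: row=2, L[2]='d', prepend. Next row=LF[2]=3
  step 4: row=3, L[3]='e', prepend. Next row=LF[3]=4
  step 5: row=4, L[4]='e', prepend. Next row=LF[4]=5
  step 6: row=5, L[5]='a', prepend. Next row=LF[5]=1
Reversed output: aeedd$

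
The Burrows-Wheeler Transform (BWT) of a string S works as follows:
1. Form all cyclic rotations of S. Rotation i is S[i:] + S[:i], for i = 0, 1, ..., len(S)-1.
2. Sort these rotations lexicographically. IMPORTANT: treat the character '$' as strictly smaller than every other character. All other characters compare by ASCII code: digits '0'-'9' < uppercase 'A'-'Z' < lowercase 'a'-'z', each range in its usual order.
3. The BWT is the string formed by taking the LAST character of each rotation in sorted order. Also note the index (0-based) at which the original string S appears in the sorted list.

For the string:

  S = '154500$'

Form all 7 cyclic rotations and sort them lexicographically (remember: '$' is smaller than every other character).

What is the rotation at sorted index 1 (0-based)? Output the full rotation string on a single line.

All 7 rotations (rotation i = S[i:]+S[:i]):
  rot[0] = 154500$
  rot[1] = 54500$1
  rot[2] = 4500$15
  rot[3] = 500$154
  rot[4] = 00$1545
  rot[5] = 0$15450
  rot[6] = $154500
Sorted (with $ < everything):
  sorted[0] = $154500
  sorted[1] = 0$15450
  sorted[2] = 00$1545
  sorted[3] = 154500$
  sorted[4] = 4500$15
  sorted[5] = 500$154
  sorted[6] = 54500$1
sorted[1] = 0$15450

Answer: 0$15450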